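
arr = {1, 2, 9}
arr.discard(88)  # {1, 2, 9}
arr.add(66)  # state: {1, 2, 9, 66}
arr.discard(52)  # {1, 2, 9, 66}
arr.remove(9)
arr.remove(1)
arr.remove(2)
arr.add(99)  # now {66, 99}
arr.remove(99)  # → {66}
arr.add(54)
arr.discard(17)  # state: {54, 66}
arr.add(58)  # {54, 58, 66}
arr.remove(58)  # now {54, 66}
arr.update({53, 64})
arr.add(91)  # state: {53, 54, 64, 66, 91}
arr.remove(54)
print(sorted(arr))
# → [53, 64, 66, 91]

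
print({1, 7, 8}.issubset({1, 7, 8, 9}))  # True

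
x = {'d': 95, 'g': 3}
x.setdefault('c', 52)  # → 52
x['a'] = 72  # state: {'d': 95, 'g': 3, 'c': 52, 'a': 72}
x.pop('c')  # 52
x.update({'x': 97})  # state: {'d': 95, 'g': 3, 'a': 72, 'x': 97}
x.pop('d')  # 95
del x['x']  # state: {'g': 3, 'a': 72}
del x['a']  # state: {'g': 3}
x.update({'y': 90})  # {'g': 3, 'y': 90}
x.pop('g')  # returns 3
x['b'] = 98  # {'y': 90, 'b': 98}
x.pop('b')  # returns 98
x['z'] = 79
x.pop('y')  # 90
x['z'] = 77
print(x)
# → {'z': 77}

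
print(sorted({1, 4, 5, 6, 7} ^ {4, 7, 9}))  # [1, 5, 6, 9]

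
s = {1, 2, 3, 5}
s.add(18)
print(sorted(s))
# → [1, 2, 3, 5, 18]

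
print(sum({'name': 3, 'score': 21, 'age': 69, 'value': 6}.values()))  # 99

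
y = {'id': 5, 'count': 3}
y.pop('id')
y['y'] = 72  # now {'count': 3, 'y': 72}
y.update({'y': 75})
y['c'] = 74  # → {'count': 3, 'y': 75, 'c': 74}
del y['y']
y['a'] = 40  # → {'count': 3, 'c': 74, 'a': 40}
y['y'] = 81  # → {'count': 3, 'c': 74, 'a': 40, 'y': 81}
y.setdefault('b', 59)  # 59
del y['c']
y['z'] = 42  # {'count': 3, 'a': 40, 'y': 81, 'b': 59, 'z': 42}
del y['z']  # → {'count': 3, 'a': 40, 'y': 81, 'b': 59}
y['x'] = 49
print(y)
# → {'count': 3, 'a': 40, 'y': 81, 'b': 59, 'x': 49}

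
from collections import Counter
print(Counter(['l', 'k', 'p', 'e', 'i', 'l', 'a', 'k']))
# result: Counter({'l': 2, 'k': 2, 'p': 1, 'e': 1, 'i': 1, 'a': 1})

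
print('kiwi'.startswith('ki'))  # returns True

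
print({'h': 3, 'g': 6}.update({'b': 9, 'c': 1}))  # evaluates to None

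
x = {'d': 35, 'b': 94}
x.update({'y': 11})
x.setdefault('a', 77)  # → 77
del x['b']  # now {'d': 35, 'y': 11, 'a': 77}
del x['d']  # {'y': 11, 'a': 77}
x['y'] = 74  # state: {'y': 74, 'a': 77}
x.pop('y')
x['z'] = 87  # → {'a': 77, 'z': 87}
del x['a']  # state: {'z': 87}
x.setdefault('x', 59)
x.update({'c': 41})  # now {'z': 87, 'x': 59, 'c': 41}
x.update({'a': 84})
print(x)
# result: {'z': 87, 'x': 59, 'c': 41, 'a': 84}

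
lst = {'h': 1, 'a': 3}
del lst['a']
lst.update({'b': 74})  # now {'h': 1, 'b': 74}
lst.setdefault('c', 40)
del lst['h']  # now {'b': 74, 'c': 40}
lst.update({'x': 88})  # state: {'b': 74, 'c': 40, 'x': 88}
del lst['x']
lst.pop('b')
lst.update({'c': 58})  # {'c': 58}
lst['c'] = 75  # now {'c': 75}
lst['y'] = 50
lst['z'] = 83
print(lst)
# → {'c': 75, 'y': 50, 'z': 83}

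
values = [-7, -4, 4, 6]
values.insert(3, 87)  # [-7, -4, 4, 87, 6]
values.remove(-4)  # [-7, 4, 87, 6]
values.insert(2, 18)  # [-7, 4, 18, 87, 6]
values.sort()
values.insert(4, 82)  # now [-7, 4, 6, 18, 82, 87]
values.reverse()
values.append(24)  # [87, 82, 18, 6, 4, -7, 24]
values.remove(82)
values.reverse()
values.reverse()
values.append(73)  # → [87, 18, 6, 4, -7, 24, 73]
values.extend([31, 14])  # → [87, 18, 6, 4, -7, 24, 73, 31, 14]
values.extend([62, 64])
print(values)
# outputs [87, 18, 6, 4, -7, 24, 73, 31, 14, 62, 64]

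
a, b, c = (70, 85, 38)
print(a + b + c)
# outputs 193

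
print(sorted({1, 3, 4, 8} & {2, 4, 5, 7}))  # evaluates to [4]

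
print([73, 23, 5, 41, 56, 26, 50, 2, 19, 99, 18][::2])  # [73, 5, 56, 50, 19, 18]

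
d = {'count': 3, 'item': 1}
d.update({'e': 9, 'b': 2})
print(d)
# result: {'count': 3, 'item': 1, 'e': 9, 'b': 2}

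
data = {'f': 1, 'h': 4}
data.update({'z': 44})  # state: {'f': 1, 'h': 4, 'z': 44}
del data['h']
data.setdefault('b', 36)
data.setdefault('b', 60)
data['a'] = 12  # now {'f': 1, 'z': 44, 'b': 36, 'a': 12}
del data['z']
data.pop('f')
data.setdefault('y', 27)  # 27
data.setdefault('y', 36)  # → 27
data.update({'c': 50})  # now {'b': 36, 'a': 12, 'y': 27, 'c': 50}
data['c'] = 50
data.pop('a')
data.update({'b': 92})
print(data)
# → {'b': 92, 'y': 27, 'c': 50}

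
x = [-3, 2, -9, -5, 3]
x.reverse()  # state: [3, -5, -9, 2, -3]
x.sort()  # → [-9, -5, -3, 2, 3]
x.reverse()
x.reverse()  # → [-9, -5, -3, 2, 3]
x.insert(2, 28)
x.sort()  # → [-9, -5, -3, 2, 3, 28]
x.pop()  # 28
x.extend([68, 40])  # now [-9, -5, -3, 2, 3, 68, 40]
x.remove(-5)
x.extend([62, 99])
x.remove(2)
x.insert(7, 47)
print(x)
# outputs [-9, -3, 3, 68, 40, 62, 99, 47]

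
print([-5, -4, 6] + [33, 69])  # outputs [-5, -4, 6, 33, 69]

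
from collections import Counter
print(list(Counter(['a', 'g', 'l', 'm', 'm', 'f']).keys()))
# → ['a', 'g', 'l', 'm', 'f']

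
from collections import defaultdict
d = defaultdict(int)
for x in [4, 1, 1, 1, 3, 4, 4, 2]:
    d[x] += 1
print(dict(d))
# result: {4: 3, 1: 3, 3: 1, 2: 1}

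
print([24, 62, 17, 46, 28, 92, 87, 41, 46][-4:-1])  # [92, 87, 41]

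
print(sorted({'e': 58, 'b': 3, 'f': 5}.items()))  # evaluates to [('b', 3), ('e', 58), ('f', 5)]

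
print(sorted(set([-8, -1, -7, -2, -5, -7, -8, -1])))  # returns [-8, -7, -5, -2, -1]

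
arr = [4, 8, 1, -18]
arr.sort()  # [-18, 1, 4, 8]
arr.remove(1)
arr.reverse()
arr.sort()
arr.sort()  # [-18, 4, 8]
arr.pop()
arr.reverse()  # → [4, -18]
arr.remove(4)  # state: [-18]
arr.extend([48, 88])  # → [-18, 48, 88]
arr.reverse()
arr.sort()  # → [-18, 48, 88]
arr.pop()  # 88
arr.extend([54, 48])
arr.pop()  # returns 48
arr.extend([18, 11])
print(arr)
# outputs [-18, 48, 54, 18, 11]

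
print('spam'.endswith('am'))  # True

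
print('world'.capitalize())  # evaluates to World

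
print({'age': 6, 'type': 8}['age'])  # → 6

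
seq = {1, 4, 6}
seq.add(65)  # {1, 4, 6, 65}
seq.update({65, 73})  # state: {1, 4, 6, 65, 73}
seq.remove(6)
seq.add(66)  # {1, 4, 65, 66, 73}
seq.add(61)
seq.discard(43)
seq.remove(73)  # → {1, 4, 61, 65, 66}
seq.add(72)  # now {1, 4, 61, 65, 66, 72}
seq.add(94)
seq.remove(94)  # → {1, 4, 61, 65, 66, 72}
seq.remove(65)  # {1, 4, 61, 66, 72}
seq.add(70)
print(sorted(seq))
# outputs [1, 4, 61, 66, 70, 72]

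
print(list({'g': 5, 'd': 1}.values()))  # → [5, 1]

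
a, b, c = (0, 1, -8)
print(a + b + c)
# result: -7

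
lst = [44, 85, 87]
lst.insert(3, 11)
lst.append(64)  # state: [44, 85, 87, 11, 64]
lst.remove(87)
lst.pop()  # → 64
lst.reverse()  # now [11, 85, 44]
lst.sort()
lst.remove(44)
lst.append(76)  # [11, 85, 76]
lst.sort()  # [11, 76, 85]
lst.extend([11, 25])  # [11, 76, 85, 11, 25]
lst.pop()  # 25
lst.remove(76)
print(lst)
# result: [11, 85, 11]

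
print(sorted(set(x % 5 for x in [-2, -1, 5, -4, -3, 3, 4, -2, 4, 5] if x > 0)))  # [0, 3, 4]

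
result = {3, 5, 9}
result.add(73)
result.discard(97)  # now {3, 5, 9, 73}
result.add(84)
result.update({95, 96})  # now {3, 5, 9, 73, 84, 95, 96}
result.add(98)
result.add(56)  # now {3, 5, 9, 56, 73, 84, 95, 96, 98}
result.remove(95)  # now {3, 5, 9, 56, 73, 84, 96, 98}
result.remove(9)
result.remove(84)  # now {3, 5, 56, 73, 96, 98}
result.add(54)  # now {3, 5, 54, 56, 73, 96, 98}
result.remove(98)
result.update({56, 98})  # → {3, 5, 54, 56, 73, 96, 98}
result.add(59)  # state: {3, 5, 54, 56, 59, 73, 96, 98}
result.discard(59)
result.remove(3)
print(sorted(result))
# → [5, 54, 56, 73, 96, 98]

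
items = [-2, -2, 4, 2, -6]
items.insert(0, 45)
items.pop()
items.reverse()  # [2, 4, -2, -2, 45]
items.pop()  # 45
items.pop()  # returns -2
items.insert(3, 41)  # [2, 4, -2, 41]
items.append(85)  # [2, 4, -2, 41, 85]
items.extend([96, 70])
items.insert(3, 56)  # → [2, 4, -2, 56, 41, 85, 96, 70]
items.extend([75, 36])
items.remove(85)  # [2, 4, -2, 56, 41, 96, 70, 75, 36]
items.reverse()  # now [36, 75, 70, 96, 41, 56, -2, 4, 2]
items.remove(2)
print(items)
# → [36, 75, 70, 96, 41, 56, -2, 4]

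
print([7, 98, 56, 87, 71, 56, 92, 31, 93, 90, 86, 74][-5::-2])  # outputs [31, 56, 87, 98]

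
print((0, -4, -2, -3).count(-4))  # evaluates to 1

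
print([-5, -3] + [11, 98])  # [-5, -3, 11, 98]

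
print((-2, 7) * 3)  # (-2, 7, -2, 7, -2, 7)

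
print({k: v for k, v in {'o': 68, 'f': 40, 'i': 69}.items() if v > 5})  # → {'o': 68, 'f': 40, 'i': 69}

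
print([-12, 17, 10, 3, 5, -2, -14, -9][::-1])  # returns [-9, -14, -2, 5, 3, 10, 17, -12]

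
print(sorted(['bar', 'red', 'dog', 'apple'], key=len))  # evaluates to ['bar', 'red', 'dog', 'apple']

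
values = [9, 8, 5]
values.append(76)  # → [9, 8, 5, 76]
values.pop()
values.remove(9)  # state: [8, 5]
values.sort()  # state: [5, 8]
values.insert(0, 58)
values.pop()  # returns 8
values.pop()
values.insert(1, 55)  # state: [58, 55]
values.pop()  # 55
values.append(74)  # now [58, 74]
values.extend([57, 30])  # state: [58, 74, 57, 30]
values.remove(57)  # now [58, 74, 30]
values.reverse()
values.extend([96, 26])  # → [30, 74, 58, 96, 26]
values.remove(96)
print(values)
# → [30, 74, 58, 26]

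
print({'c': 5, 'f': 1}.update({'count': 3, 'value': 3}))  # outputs None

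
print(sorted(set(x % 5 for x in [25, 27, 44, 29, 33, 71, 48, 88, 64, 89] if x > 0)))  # [0, 1, 2, 3, 4]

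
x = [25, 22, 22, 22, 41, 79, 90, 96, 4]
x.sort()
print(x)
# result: [4, 22, 22, 22, 25, 41, 79, 90, 96]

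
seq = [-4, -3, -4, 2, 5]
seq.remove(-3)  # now [-4, -4, 2, 5]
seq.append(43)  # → [-4, -4, 2, 5, 43]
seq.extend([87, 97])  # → [-4, -4, 2, 5, 43, 87, 97]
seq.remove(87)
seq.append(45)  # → [-4, -4, 2, 5, 43, 97, 45]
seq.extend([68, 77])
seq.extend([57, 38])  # [-4, -4, 2, 5, 43, 97, 45, 68, 77, 57, 38]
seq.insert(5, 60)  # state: [-4, -4, 2, 5, 43, 60, 97, 45, 68, 77, 57, 38]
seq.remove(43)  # [-4, -4, 2, 5, 60, 97, 45, 68, 77, 57, 38]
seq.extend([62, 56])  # [-4, -4, 2, 5, 60, 97, 45, 68, 77, 57, 38, 62, 56]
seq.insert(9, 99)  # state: [-4, -4, 2, 5, 60, 97, 45, 68, 77, 99, 57, 38, 62, 56]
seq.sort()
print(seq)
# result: [-4, -4, 2, 5, 38, 45, 56, 57, 60, 62, 68, 77, 97, 99]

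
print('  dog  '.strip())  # dog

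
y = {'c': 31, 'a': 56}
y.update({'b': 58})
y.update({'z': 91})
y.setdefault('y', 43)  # 43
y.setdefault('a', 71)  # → 56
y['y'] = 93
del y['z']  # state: {'c': 31, 'a': 56, 'b': 58, 'y': 93}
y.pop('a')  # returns 56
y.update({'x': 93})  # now {'c': 31, 'b': 58, 'y': 93, 'x': 93}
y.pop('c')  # 31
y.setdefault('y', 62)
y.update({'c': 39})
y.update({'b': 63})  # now {'b': 63, 'y': 93, 'x': 93, 'c': 39}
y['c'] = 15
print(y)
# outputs {'b': 63, 'y': 93, 'x': 93, 'c': 15}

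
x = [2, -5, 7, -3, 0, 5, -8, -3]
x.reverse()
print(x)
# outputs [-3, -8, 5, 0, -3, 7, -5, 2]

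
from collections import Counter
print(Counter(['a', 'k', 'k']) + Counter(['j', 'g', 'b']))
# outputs Counter({'k': 2, 'a': 1, 'j': 1, 'g': 1, 'b': 1})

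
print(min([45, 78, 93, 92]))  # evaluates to 45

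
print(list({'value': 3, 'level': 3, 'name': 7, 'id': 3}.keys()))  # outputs ['value', 'level', 'name', 'id']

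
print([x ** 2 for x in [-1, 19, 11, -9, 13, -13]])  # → [1, 361, 121, 81, 169, 169]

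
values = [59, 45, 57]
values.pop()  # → 57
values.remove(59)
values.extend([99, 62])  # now [45, 99, 62]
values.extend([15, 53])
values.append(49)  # [45, 99, 62, 15, 53, 49]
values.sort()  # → [15, 45, 49, 53, 62, 99]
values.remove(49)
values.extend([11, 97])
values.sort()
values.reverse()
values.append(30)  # [99, 97, 62, 53, 45, 15, 11, 30]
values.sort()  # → [11, 15, 30, 45, 53, 62, 97, 99]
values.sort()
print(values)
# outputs [11, 15, 30, 45, 53, 62, 97, 99]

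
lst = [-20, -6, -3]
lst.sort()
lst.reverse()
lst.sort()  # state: [-20, -6, -3]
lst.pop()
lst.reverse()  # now [-6, -20]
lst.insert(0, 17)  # [17, -6, -20]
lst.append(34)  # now [17, -6, -20, 34]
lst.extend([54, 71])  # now [17, -6, -20, 34, 54, 71]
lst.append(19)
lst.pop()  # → 19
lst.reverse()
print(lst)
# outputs [71, 54, 34, -20, -6, 17]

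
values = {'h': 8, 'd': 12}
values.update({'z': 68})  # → {'h': 8, 'd': 12, 'z': 68}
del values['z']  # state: {'h': 8, 'd': 12}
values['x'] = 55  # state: {'h': 8, 'd': 12, 'x': 55}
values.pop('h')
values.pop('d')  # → 12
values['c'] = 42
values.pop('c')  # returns 42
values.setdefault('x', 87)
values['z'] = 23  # {'x': 55, 'z': 23}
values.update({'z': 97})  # {'x': 55, 'z': 97}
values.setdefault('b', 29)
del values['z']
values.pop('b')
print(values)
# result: {'x': 55}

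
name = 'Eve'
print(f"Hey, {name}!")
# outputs Hey, Eve!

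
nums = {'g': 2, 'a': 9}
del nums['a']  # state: {'g': 2}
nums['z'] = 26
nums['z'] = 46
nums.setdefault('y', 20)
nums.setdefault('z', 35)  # 46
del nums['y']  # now {'g': 2, 'z': 46}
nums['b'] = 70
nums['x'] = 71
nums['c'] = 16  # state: {'g': 2, 'z': 46, 'b': 70, 'x': 71, 'c': 16}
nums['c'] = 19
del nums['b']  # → {'g': 2, 'z': 46, 'x': 71, 'c': 19}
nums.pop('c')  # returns 19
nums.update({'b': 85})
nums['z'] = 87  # {'g': 2, 'z': 87, 'x': 71, 'b': 85}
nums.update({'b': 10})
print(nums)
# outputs {'g': 2, 'z': 87, 'x': 71, 'b': 10}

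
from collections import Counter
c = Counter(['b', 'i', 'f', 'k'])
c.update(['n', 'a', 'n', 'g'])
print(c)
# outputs Counter({'n': 2, 'b': 1, 'i': 1, 'f': 1, 'k': 1, 'a': 1, 'g': 1})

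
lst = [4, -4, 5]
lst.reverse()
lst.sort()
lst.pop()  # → 5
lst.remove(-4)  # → [4]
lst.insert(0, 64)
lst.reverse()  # [4, 64]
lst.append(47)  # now [4, 64, 47]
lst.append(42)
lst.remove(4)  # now [64, 47, 42]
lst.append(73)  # [64, 47, 42, 73]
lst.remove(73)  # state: [64, 47, 42]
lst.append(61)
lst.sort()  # [42, 47, 61, 64]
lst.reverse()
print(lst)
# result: [64, 61, 47, 42]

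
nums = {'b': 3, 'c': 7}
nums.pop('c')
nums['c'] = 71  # {'b': 3, 'c': 71}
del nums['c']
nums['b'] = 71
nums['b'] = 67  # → {'b': 67}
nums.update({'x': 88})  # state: {'b': 67, 'x': 88}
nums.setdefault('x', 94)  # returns 88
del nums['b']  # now {'x': 88}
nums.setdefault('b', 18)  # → 18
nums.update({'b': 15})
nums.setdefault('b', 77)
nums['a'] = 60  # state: {'x': 88, 'b': 15, 'a': 60}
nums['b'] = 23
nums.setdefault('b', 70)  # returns 23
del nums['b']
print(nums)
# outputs {'x': 88, 'a': 60}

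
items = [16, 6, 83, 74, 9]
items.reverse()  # [9, 74, 83, 6, 16]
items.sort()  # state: [6, 9, 16, 74, 83]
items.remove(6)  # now [9, 16, 74, 83]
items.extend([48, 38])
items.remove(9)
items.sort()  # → [16, 38, 48, 74, 83]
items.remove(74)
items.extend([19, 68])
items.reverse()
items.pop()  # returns 16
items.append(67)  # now [68, 19, 83, 48, 38, 67]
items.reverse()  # [67, 38, 48, 83, 19, 68]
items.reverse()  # [68, 19, 83, 48, 38, 67]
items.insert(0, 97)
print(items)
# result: [97, 68, 19, 83, 48, 38, 67]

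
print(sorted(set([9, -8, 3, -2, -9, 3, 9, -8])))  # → [-9, -8, -2, 3, 9]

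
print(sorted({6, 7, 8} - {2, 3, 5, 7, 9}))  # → [6, 8]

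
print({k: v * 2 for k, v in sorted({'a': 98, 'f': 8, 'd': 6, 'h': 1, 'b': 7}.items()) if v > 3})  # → {'a': 196, 'b': 14, 'd': 12, 'f': 16}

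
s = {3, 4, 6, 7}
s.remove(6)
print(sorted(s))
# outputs [3, 4, 7]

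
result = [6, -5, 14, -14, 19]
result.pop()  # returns 19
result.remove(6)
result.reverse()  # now [-14, 14, -5]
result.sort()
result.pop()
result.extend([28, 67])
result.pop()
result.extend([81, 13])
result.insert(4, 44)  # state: [-14, -5, 28, 81, 44, 13]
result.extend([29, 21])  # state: [-14, -5, 28, 81, 44, 13, 29, 21]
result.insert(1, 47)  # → [-14, 47, -5, 28, 81, 44, 13, 29, 21]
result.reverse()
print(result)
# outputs [21, 29, 13, 44, 81, 28, -5, 47, -14]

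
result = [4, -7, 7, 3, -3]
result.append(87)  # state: [4, -7, 7, 3, -3, 87]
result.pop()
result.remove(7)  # [4, -7, 3, -3]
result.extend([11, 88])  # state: [4, -7, 3, -3, 11, 88]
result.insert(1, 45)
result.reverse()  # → [88, 11, -3, 3, -7, 45, 4]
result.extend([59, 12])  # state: [88, 11, -3, 3, -7, 45, 4, 59, 12]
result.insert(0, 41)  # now [41, 88, 11, -3, 3, -7, 45, 4, 59, 12]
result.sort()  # [-7, -3, 3, 4, 11, 12, 41, 45, 59, 88]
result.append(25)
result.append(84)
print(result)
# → [-7, -3, 3, 4, 11, 12, 41, 45, 59, 88, 25, 84]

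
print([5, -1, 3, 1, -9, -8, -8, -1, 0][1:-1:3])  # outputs [-1, -9, -1]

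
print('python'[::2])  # pto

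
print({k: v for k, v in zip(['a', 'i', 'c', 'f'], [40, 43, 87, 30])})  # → {'a': 40, 'i': 43, 'c': 87, 'f': 30}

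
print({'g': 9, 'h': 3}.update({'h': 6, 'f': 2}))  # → None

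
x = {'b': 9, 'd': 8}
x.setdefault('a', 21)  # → 21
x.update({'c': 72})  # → {'b': 9, 'd': 8, 'a': 21, 'c': 72}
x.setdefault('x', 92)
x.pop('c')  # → 72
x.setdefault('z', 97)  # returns 97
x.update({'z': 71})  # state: {'b': 9, 'd': 8, 'a': 21, 'x': 92, 'z': 71}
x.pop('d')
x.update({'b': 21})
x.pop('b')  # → 21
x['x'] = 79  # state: {'a': 21, 'x': 79, 'z': 71}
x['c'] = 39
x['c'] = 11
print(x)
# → {'a': 21, 'x': 79, 'z': 71, 'c': 11}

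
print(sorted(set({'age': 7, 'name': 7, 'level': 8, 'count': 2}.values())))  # [2, 7, 8]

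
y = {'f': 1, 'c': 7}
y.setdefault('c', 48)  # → 7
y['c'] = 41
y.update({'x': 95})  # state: {'f': 1, 'c': 41, 'x': 95}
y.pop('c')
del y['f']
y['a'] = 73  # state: {'x': 95, 'a': 73}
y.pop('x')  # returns 95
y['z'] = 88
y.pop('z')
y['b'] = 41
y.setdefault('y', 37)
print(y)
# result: {'a': 73, 'b': 41, 'y': 37}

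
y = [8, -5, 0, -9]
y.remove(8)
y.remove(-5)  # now [0, -9]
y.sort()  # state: [-9, 0]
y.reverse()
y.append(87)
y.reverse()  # [87, -9, 0]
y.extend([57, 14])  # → [87, -9, 0, 57, 14]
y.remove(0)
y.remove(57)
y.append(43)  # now [87, -9, 14, 43]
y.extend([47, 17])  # [87, -9, 14, 43, 47, 17]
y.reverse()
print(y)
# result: [17, 47, 43, 14, -9, 87]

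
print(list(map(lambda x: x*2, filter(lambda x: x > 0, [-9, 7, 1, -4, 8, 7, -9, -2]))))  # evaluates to [14, 2, 16, 14]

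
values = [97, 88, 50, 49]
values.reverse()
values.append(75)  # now [49, 50, 88, 97, 75]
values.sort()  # [49, 50, 75, 88, 97]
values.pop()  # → 97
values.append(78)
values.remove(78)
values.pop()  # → 88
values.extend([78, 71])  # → [49, 50, 75, 78, 71]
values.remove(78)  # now [49, 50, 75, 71]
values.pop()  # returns 71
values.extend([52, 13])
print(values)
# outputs [49, 50, 75, 52, 13]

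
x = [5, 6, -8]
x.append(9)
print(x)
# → [5, 6, -8, 9]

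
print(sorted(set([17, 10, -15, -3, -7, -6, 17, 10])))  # [-15, -7, -6, -3, 10, 17]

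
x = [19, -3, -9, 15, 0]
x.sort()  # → [-9, -3, 0, 15, 19]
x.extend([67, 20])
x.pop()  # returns 20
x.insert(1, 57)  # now [-9, 57, -3, 0, 15, 19, 67]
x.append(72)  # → [-9, 57, -3, 0, 15, 19, 67, 72]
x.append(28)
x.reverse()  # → [28, 72, 67, 19, 15, 0, -3, 57, -9]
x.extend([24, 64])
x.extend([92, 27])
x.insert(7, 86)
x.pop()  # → 27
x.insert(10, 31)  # [28, 72, 67, 19, 15, 0, -3, 86, 57, -9, 31, 24, 64, 92]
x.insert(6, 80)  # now [28, 72, 67, 19, 15, 0, 80, -3, 86, 57, -9, 31, 24, 64, 92]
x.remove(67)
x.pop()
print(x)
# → [28, 72, 19, 15, 0, 80, -3, 86, 57, -9, 31, 24, 64]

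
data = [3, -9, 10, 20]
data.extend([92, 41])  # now [3, -9, 10, 20, 92, 41]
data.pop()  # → 41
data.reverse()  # [92, 20, 10, -9, 3]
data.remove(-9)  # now [92, 20, 10, 3]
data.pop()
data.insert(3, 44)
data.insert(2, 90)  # [92, 20, 90, 10, 44]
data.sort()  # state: [10, 20, 44, 90, 92]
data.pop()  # 92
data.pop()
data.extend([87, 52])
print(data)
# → [10, 20, 44, 87, 52]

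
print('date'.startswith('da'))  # True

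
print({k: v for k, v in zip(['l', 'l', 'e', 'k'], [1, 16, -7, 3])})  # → {'l': 16, 'e': -7, 'k': 3}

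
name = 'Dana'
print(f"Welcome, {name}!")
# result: Welcome, Dana!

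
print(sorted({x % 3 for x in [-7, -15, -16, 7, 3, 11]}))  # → [0, 1, 2]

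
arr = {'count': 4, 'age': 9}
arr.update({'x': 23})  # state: {'count': 4, 'age': 9, 'x': 23}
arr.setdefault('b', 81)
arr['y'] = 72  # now {'count': 4, 'age': 9, 'x': 23, 'b': 81, 'y': 72}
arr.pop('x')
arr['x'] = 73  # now {'count': 4, 'age': 9, 'b': 81, 'y': 72, 'x': 73}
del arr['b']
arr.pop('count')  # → 4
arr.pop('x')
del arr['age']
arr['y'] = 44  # {'y': 44}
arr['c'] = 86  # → {'y': 44, 'c': 86}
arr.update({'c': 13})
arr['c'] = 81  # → {'y': 44, 'c': 81}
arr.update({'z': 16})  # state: {'y': 44, 'c': 81, 'z': 16}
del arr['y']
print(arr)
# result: {'c': 81, 'z': 16}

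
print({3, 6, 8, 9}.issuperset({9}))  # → True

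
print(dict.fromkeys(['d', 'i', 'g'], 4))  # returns {'d': 4, 'i': 4, 'g': 4}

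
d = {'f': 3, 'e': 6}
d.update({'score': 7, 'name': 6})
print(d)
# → {'f': 3, 'e': 6, 'score': 7, 'name': 6}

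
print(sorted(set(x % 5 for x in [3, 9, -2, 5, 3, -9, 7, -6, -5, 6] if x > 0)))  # [0, 1, 2, 3, 4]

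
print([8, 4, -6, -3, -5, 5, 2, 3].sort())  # None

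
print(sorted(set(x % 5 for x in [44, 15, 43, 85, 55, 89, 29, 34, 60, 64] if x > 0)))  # [0, 3, 4]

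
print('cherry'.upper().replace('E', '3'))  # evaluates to CH3RRY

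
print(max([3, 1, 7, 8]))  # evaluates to 8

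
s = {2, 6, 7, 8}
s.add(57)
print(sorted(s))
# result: [2, 6, 7, 8, 57]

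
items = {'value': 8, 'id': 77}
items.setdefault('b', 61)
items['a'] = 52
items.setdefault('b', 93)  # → 61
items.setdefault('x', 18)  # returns 18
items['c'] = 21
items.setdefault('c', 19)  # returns 21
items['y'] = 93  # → {'value': 8, 'id': 77, 'b': 61, 'a': 52, 'x': 18, 'c': 21, 'y': 93}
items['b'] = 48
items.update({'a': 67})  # {'value': 8, 'id': 77, 'b': 48, 'a': 67, 'x': 18, 'c': 21, 'y': 93}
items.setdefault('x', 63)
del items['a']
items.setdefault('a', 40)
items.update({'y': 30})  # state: {'value': 8, 'id': 77, 'b': 48, 'x': 18, 'c': 21, 'y': 30, 'a': 40}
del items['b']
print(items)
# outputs {'value': 8, 'id': 77, 'x': 18, 'c': 21, 'y': 30, 'a': 40}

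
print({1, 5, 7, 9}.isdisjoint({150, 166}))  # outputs True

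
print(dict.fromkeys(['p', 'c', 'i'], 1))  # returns {'p': 1, 'c': 1, 'i': 1}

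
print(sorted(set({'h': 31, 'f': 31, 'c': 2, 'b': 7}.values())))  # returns [2, 7, 31]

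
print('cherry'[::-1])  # yrrehc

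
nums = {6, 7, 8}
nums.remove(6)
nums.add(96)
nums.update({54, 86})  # {7, 8, 54, 86, 96}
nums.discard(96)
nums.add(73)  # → {7, 8, 54, 73, 86}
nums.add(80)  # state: {7, 8, 54, 73, 80, 86}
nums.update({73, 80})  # {7, 8, 54, 73, 80, 86}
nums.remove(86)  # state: {7, 8, 54, 73, 80}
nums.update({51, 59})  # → {7, 8, 51, 54, 59, 73, 80}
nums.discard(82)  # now {7, 8, 51, 54, 59, 73, 80}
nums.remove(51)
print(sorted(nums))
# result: [7, 8, 54, 59, 73, 80]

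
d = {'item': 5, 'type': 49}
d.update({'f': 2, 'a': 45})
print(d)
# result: {'item': 5, 'type': 49, 'f': 2, 'a': 45}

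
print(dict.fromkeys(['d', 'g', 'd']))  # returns {'d': None, 'g': None}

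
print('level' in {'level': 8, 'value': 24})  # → True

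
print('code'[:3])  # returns cod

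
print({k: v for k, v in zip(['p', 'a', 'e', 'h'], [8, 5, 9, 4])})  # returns {'p': 8, 'a': 5, 'e': 9, 'h': 4}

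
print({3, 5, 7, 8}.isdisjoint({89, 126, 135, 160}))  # True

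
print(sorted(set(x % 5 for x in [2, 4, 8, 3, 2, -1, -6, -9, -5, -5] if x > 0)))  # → [2, 3, 4]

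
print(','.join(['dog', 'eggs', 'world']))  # dog,eggs,world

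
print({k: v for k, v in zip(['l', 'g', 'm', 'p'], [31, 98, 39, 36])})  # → {'l': 31, 'g': 98, 'm': 39, 'p': 36}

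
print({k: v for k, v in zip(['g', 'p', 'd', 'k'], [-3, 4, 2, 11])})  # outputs {'g': -3, 'p': 4, 'd': 2, 'k': 11}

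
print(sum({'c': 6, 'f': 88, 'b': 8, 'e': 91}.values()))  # 193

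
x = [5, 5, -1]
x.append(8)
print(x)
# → [5, 5, -1, 8]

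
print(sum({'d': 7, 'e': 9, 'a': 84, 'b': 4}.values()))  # 104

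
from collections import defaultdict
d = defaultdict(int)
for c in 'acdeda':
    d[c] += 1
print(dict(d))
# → {'a': 2, 'c': 1, 'd': 2, 'e': 1}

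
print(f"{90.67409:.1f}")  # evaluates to 90.7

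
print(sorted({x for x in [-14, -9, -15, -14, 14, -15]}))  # [-15, -14, -9, 14]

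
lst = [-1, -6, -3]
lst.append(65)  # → [-1, -6, -3, 65]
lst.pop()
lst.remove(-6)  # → [-1, -3]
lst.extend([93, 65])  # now [-1, -3, 93, 65]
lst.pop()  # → 65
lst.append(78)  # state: [-1, -3, 93, 78]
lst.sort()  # [-3, -1, 78, 93]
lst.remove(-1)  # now [-3, 78, 93]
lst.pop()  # 93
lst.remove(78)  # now [-3]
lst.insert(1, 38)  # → [-3, 38]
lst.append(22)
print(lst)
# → [-3, 38, 22]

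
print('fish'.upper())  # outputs FISH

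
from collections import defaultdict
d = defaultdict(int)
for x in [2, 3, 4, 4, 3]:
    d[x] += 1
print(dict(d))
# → {2: 1, 3: 2, 4: 2}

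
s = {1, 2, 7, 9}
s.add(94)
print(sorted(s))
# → [1, 2, 7, 9, 94]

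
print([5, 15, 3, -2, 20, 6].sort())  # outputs None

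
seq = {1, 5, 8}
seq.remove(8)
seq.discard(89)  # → {1, 5}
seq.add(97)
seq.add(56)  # {1, 5, 56, 97}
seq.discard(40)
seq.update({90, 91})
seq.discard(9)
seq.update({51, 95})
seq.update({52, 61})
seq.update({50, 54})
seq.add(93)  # {1, 5, 50, 51, 52, 54, 56, 61, 90, 91, 93, 95, 97}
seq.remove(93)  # {1, 5, 50, 51, 52, 54, 56, 61, 90, 91, 95, 97}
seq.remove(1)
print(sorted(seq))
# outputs [5, 50, 51, 52, 54, 56, 61, 90, 91, 95, 97]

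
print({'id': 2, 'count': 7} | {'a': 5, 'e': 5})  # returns {'id': 2, 'count': 7, 'a': 5, 'e': 5}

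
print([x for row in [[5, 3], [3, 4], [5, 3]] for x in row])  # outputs [5, 3, 3, 4, 5, 3]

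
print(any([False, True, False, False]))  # True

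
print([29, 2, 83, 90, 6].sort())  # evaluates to None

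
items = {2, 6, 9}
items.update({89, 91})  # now {2, 6, 9, 89, 91}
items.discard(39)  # {2, 6, 9, 89, 91}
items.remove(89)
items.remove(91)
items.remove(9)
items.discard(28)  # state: {2, 6}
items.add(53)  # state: {2, 6, 53}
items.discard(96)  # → {2, 6, 53}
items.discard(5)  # {2, 6, 53}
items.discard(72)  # {2, 6, 53}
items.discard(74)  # {2, 6, 53}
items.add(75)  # {2, 6, 53, 75}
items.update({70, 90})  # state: {2, 6, 53, 70, 75, 90}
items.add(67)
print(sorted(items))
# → [2, 6, 53, 67, 70, 75, 90]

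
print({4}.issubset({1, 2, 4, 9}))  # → True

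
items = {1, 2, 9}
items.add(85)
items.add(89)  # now {1, 2, 9, 85, 89}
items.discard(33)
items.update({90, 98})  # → {1, 2, 9, 85, 89, 90, 98}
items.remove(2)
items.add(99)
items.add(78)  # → {1, 9, 78, 85, 89, 90, 98, 99}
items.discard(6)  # {1, 9, 78, 85, 89, 90, 98, 99}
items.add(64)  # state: {1, 9, 64, 78, 85, 89, 90, 98, 99}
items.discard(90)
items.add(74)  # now {1, 9, 64, 74, 78, 85, 89, 98, 99}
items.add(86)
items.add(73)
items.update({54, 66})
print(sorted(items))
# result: [1, 9, 54, 64, 66, 73, 74, 78, 85, 86, 89, 98, 99]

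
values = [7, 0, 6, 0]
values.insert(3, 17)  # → [7, 0, 6, 17, 0]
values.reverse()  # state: [0, 17, 6, 0, 7]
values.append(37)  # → [0, 17, 6, 0, 7, 37]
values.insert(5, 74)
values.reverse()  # [37, 74, 7, 0, 6, 17, 0]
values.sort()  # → [0, 0, 6, 7, 17, 37, 74]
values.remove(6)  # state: [0, 0, 7, 17, 37, 74]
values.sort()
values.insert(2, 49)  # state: [0, 0, 49, 7, 17, 37, 74]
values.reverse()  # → [74, 37, 17, 7, 49, 0, 0]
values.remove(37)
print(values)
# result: [74, 17, 7, 49, 0, 0]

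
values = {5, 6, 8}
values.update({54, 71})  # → {5, 6, 8, 54, 71}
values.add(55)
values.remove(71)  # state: {5, 6, 8, 54, 55}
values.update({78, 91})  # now {5, 6, 8, 54, 55, 78, 91}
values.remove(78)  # {5, 6, 8, 54, 55, 91}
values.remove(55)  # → {5, 6, 8, 54, 91}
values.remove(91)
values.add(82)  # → {5, 6, 8, 54, 82}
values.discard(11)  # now {5, 6, 8, 54, 82}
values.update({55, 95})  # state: {5, 6, 8, 54, 55, 82, 95}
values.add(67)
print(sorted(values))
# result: [5, 6, 8, 54, 55, 67, 82, 95]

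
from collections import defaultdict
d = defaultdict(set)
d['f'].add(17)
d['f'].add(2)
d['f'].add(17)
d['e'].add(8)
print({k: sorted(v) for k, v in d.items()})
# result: {'f': [2, 17], 'e': [8]}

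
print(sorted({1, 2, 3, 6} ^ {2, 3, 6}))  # [1]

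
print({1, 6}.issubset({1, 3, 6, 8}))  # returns True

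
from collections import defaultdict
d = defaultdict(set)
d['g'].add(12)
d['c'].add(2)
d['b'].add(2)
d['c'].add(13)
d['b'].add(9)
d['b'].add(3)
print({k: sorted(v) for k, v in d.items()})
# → {'g': [12], 'c': [2, 13], 'b': [2, 3, 9]}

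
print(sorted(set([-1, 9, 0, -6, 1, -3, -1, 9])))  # [-6, -3, -1, 0, 1, 9]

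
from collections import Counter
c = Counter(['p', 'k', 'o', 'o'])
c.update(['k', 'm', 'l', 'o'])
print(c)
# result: Counter({'o': 3, 'k': 2, 'p': 1, 'm': 1, 'l': 1})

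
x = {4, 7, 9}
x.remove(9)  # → {4, 7}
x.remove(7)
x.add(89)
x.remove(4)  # {89}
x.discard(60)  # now {89}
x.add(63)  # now {63, 89}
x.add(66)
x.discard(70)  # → {63, 66, 89}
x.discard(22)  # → {63, 66, 89}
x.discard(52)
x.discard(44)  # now {63, 66, 89}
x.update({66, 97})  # {63, 66, 89, 97}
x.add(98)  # {63, 66, 89, 97, 98}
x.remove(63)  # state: {66, 89, 97, 98}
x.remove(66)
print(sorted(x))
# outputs [89, 97, 98]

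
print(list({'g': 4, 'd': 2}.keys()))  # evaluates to ['g', 'd']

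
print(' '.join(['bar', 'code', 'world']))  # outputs bar code world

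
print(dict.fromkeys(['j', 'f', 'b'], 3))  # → {'j': 3, 'f': 3, 'b': 3}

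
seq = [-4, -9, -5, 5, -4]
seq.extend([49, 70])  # [-4, -9, -5, 5, -4, 49, 70]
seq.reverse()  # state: [70, 49, -4, 5, -5, -9, -4]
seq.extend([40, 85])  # [70, 49, -4, 5, -5, -9, -4, 40, 85]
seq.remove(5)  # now [70, 49, -4, -5, -9, -4, 40, 85]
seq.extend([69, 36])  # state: [70, 49, -4, -5, -9, -4, 40, 85, 69, 36]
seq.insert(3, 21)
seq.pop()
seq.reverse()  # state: [69, 85, 40, -4, -9, -5, 21, -4, 49, 70]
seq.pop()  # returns 70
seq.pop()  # 49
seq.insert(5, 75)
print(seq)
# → [69, 85, 40, -4, -9, 75, -5, 21, -4]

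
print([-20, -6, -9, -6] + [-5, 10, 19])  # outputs [-20, -6, -9, -6, -5, 10, 19]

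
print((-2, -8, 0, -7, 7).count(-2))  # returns 1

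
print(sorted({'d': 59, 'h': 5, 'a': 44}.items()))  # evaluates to [('a', 44), ('d', 59), ('h', 5)]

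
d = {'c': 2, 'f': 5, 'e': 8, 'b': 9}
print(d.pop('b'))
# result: 9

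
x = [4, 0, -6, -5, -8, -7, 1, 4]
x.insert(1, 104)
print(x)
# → [4, 104, 0, -6, -5, -8, -7, 1, 4]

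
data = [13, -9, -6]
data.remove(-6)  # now [13, -9]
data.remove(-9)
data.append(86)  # [13, 86]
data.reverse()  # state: [86, 13]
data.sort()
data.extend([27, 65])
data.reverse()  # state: [65, 27, 86, 13]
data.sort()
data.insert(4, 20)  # [13, 27, 65, 86, 20]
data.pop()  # 20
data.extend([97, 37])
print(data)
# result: [13, 27, 65, 86, 97, 37]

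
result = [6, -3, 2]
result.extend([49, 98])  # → [6, -3, 2, 49, 98]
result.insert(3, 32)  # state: [6, -3, 2, 32, 49, 98]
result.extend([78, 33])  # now [6, -3, 2, 32, 49, 98, 78, 33]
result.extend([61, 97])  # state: [6, -3, 2, 32, 49, 98, 78, 33, 61, 97]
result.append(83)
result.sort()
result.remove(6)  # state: [-3, 2, 32, 33, 49, 61, 78, 83, 97, 98]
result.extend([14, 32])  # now [-3, 2, 32, 33, 49, 61, 78, 83, 97, 98, 14, 32]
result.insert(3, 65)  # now [-3, 2, 32, 65, 33, 49, 61, 78, 83, 97, 98, 14, 32]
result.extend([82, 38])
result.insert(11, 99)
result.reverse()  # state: [38, 82, 32, 14, 99, 98, 97, 83, 78, 61, 49, 33, 65, 32, 2, -3]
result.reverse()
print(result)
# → [-3, 2, 32, 65, 33, 49, 61, 78, 83, 97, 98, 99, 14, 32, 82, 38]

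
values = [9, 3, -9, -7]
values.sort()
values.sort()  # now [-9, -7, 3, 9]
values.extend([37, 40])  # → [-9, -7, 3, 9, 37, 40]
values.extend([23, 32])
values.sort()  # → [-9, -7, 3, 9, 23, 32, 37, 40]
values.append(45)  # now [-9, -7, 3, 9, 23, 32, 37, 40, 45]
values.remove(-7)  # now [-9, 3, 9, 23, 32, 37, 40, 45]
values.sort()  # [-9, 3, 9, 23, 32, 37, 40, 45]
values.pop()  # 45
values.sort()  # [-9, 3, 9, 23, 32, 37, 40]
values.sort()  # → [-9, 3, 9, 23, 32, 37, 40]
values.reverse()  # [40, 37, 32, 23, 9, 3, -9]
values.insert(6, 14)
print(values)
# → [40, 37, 32, 23, 9, 3, 14, -9]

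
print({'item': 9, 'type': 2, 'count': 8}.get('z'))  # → None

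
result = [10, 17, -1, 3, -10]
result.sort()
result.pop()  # 17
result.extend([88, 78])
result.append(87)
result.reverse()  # [87, 78, 88, 10, 3, -1, -10]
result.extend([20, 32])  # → [87, 78, 88, 10, 3, -1, -10, 20, 32]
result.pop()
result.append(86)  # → [87, 78, 88, 10, 3, -1, -10, 20, 86]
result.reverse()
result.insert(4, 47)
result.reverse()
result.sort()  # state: [-10, -1, 3, 10, 20, 47, 78, 86, 87, 88]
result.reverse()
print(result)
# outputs [88, 87, 86, 78, 47, 20, 10, 3, -1, -10]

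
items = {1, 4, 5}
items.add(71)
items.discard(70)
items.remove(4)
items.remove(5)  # {1, 71}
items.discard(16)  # {1, 71}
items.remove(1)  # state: {71}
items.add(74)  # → {71, 74}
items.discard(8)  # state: {71, 74}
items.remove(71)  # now {74}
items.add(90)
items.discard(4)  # {74, 90}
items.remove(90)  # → {74}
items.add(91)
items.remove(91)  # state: {74}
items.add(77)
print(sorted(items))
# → [74, 77]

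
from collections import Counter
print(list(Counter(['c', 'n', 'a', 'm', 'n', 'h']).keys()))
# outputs ['c', 'n', 'a', 'm', 'h']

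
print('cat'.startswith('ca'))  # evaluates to True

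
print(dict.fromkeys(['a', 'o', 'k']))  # {'a': None, 'o': None, 'k': None}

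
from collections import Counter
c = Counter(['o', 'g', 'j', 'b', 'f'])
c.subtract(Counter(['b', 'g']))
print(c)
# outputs Counter({'o': 1, 'j': 1, 'f': 1, 'g': 0, 'b': 0})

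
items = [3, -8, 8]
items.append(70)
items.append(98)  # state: [3, -8, 8, 70, 98]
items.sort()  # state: [-8, 3, 8, 70, 98]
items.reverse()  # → [98, 70, 8, 3, -8]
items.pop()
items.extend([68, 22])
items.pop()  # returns 22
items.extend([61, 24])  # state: [98, 70, 8, 3, 68, 61, 24]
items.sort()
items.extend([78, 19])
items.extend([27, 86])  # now [3, 8, 24, 61, 68, 70, 98, 78, 19, 27, 86]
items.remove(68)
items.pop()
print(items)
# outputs [3, 8, 24, 61, 70, 98, 78, 19, 27]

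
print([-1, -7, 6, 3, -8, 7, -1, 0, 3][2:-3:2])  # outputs [6, -8]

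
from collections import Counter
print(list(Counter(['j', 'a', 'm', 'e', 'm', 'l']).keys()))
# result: ['j', 'a', 'm', 'e', 'l']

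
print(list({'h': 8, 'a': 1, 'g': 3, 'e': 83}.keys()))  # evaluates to ['h', 'a', 'g', 'e']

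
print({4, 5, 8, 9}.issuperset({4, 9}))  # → True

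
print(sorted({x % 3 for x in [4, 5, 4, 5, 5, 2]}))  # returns [1, 2]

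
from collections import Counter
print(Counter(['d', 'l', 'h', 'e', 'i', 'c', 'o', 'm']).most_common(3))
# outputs [('d', 1), ('l', 1), ('h', 1)]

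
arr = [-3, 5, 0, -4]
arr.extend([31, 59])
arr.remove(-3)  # [5, 0, -4, 31, 59]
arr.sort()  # [-4, 0, 5, 31, 59]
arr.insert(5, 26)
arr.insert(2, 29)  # [-4, 0, 29, 5, 31, 59, 26]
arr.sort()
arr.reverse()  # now [59, 31, 29, 26, 5, 0, -4]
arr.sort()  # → [-4, 0, 5, 26, 29, 31, 59]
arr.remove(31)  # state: [-4, 0, 5, 26, 29, 59]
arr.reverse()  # [59, 29, 26, 5, 0, -4]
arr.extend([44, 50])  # [59, 29, 26, 5, 0, -4, 44, 50]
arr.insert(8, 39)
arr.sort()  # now [-4, 0, 5, 26, 29, 39, 44, 50, 59]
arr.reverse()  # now [59, 50, 44, 39, 29, 26, 5, 0, -4]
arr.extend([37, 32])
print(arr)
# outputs [59, 50, 44, 39, 29, 26, 5, 0, -4, 37, 32]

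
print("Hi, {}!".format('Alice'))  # Hi, Alice!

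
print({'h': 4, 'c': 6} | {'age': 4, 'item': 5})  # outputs {'h': 4, 'c': 6, 'age': 4, 'item': 5}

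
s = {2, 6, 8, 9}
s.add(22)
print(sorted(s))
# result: [2, 6, 8, 9, 22]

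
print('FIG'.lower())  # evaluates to fig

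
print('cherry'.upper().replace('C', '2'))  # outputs 2HERRY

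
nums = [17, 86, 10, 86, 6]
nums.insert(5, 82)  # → [17, 86, 10, 86, 6, 82]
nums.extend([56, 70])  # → [17, 86, 10, 86, 6, 82, 56, 70]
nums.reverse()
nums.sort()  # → [6, 10, 17, 56, 70, 82, 86, 86]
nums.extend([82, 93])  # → [6, 10, 17, 56, 70, 82, 86, 86, 82, 93]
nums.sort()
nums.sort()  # [6, 10, 17, 56, 70, 82, 82, 86, 86, 93]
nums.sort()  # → [6, 10, 17, 56, 70, 82, 82, 86, 86, 93]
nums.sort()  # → [6, 10, 17, 56, 70, 82, 82, 86, 86, 93]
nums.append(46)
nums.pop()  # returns 46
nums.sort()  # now [6, 10, 17, 56, 70, 82, 82, 86, 86, 93]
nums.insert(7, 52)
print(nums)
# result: [6, 10, 17, 56, 70, 82, 82, 52, 86, 86, 93]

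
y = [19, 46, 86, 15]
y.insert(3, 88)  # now [19, 46, 86, 88, 15]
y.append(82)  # [19, 46, 86, 88, 15, 82]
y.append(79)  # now [19, 46, 86, 88, 15, 82, 79]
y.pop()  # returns 79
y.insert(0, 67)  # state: [67, 19, 46, 86, 88, 15, 82]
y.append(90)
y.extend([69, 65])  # [67, 19, 46, 86, 88, 15, 82, 90, 69, 65]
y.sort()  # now [15, 19, 46, 65, 67, 69, 82, 86, 88, 90]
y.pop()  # 90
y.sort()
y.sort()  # [15, 19, 46, 65, 67, 69, 82, 86, 88]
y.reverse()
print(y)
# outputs [88, 86, 82, 69, 67, 65, 46, 19, 15]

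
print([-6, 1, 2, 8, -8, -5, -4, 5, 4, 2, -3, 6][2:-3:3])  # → [2, -5, 4]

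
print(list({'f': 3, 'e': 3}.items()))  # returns [('f', 3), ('e', 3)]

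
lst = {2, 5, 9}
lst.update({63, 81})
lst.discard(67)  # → {2, 5, 9, 63, 81}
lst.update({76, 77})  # {2, 5, 9, 63, 76, 77, 81}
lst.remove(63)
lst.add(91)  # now {2, 5, 9, 76, 77, 81, 91}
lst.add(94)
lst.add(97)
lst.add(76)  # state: {2, 5, 9, 76, 77, 81, 91, 94, 97}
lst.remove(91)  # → {2, 5, 9, 76, 77, 81, 94, 97}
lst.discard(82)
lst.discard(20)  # {2, 5, 9, 76, 77, 81, 94, 97}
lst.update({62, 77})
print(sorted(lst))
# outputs [2, 5, 9, 62, 76, 77, 81, 94, 97]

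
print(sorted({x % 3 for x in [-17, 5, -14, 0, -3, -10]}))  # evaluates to [0, 1, 2]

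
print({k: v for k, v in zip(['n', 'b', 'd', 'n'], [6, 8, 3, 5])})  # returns {'n': 5, 'b': 8, 'd': 3}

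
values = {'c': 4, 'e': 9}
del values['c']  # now {'e': 9}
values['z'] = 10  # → {'e': 9, 'z': 10}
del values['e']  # {'z': 10}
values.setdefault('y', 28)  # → 28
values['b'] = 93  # {'z': 10, 'y': 28, 'b': 93}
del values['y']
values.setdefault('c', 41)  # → 41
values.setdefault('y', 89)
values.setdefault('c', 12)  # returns 41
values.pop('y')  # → 89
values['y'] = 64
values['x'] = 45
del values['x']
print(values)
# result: {'z': 10, 'b': 93, 'c': 41, 'y': 64}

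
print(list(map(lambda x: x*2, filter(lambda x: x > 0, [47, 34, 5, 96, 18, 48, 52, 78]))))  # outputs [94, 68, 10, 192, 36, 96, 104, 156]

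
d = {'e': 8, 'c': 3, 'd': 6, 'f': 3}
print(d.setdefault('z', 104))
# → 104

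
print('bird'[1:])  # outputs ird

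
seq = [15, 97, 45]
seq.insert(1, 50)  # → [15, 50, 97, 45]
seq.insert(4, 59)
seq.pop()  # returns 59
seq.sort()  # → [15, 45, 50, 97]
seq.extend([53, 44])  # [15, 45, 50, 97, 53, 44]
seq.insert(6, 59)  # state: [15, 45, 50, 97, 53, 44, 59]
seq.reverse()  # [59, 44, 53, 97, 50, 45, 15]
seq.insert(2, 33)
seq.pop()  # 15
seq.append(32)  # [59, 44, 33, 53, 97, 50, 45, 32]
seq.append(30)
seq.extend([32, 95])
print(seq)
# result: [59, 44, 33, 53, 97, 50, 45, 32, 30, 32, 95]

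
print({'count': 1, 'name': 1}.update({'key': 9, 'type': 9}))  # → None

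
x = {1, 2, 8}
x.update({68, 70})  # {1, 2, 8, 68, 70}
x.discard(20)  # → {1, 2, 8, 68, 70}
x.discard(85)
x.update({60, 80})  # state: {1, 2, 8, 60, 68, 70, 80}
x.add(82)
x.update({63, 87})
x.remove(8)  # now {1, 2, 60, 63, 68, 70, 80, 82, 87}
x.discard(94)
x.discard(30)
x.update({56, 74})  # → {1, 2, 56, 60, 63, 68, 70, 74, 80, 82, 87}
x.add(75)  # {1, 2, 56, 60, 63, 68, 70, 74, 75, 80, 82, 87}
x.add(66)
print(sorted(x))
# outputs [1, 2, 56, 60, 63, 66, 68, 70, 74, 75, 80, 82, 87]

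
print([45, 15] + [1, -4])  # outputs [45, 15, 1, -4]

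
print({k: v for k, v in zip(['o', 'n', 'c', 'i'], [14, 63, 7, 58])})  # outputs {'o': 14, 'n': 63, 'c': 7, 'i': 58}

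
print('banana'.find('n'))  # 2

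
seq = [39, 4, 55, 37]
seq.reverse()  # [37, 55, 4, 39]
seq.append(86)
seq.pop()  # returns 86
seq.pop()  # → 39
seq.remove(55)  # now [37, 4]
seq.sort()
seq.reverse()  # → [37, 4]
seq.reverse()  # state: [4, 37]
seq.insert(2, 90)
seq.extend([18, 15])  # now [4, 37, 90, 18, 15]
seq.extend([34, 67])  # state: [4, 37, 90, 18, 15, 34, 67]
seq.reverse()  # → [67, 34, 15, 18, 90, 37, 4]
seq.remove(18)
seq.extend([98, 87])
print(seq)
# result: [67, 34, 15, 90, 37, 4, 98, 87]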